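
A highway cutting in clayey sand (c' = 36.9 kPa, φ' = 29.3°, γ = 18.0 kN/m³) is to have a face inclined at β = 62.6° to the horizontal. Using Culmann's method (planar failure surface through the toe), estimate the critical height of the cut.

H_c = 38.67 m

Culmann's analysis gives the critical failure plane at α_cr = (β + φ')/2 = (62.6 + 29.3)/2 = 46.0°, and the critical height
H_c = (4c'/γ) · sinβ cosφ' / [1 − cos(β − φ')]
    = (4·36.9/18.0) · sin62.6°·cos29.3° / [1 − cos(33.3°)]
    = 8.200 · 0.8878·0.8721 / [1 − 0.8358]
    = 8.200 · 0.7742 / 0.1642
    = 38.67 m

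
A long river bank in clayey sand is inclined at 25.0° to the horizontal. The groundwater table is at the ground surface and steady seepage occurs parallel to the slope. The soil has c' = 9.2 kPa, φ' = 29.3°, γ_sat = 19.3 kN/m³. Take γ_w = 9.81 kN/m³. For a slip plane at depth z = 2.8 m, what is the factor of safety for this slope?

FS = 1.04

With seepage parallel to the slope and the water table at the surface, the effective normal stress on the slip plane uses the buoyant unit weight γ' = γ_sat − γ_w while the driving shear stress uses γ_sat:
FS = [c' + γ' z cos²β tanφ'] / [γ_sat z sinβ cosβ]
γ' = 19.3 − 9.81 = 9.49 kN/m³
Numerator = 9.2 + 9.49·2.8·cos²25.0°·tan29.3° = 9.2 + 9.49·2.8·0.8214·0.5612 = 21.448 kPa
Denominator = 19.3·2.8·sin25.0°·cos25.0° = 19.3·2.8·0.4226·0.9063 = 20.699 kPa
FS = 21.448 / 20.699 = 1.036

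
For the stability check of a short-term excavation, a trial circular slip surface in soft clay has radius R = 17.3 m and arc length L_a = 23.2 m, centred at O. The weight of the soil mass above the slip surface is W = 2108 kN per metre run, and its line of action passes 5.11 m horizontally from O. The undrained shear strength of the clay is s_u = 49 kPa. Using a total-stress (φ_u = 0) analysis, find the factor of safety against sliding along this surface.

FS = 1.83

Taking moments about the centre O, the resisting moment is provided by the undrained shear strength acting along the arc:
M_R = s_u·L_a·R = 49·23.20·17.3 = 19666.6 kN·m/m
M_D = W·d = 2108·5.11 = 10771.9 kN·m/m
FS = M_R / M_D = 19666.6 / 10771.9 = 1.826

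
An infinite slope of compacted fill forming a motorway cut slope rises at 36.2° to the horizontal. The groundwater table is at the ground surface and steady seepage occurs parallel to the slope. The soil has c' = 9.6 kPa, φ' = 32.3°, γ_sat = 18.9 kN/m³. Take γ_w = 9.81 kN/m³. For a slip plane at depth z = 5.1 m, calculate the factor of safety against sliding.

With seepage parallel to the slope and the water table at the surface, the effective normal stress on the slip plane uses the buoyant unit weight γ' = γ_sat − γ_w while the driving shear stress uses γ_sat:
FS = [c' + γ' z cos²β tanφ'] / [γ_sat z sinβ cosβ]
γ' = 18.9 − 9.81 = 9.09 kN/m³
Numerator = 9.6 + 9.09·5.1·cos²36.2°·tan32.3° = 9.6 + 9.09·5.1·0.6512·0.6322 = 28.684 kPa
Denominator = 18.9·5.1·sin36.2°·cos36.2° = 18.9·5.1·0.5906·0.8070 = 45.939 kPa
FS = 28.684 / 45.939 = 0.624

FS = 0.62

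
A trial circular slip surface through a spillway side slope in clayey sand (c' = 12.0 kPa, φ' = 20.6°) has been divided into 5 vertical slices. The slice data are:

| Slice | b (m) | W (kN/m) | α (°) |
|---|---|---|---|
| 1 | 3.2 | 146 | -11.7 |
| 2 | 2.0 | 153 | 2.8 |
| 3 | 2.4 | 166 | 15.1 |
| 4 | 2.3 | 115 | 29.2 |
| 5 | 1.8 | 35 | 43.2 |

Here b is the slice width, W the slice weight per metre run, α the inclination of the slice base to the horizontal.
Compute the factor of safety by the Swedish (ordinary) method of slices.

FS = 3.69

Ordinary method of slices: FS = Σ[c'·Δl_i + (W_i cosα_i)·tanφ'] / Σ W_i sinα_i, with Δl_i = b_i / cosα_i.
Slice 1: Δl = 3.2/cos(-11.7°) = 3.268 m; N'_1 = 146·cos(-11.7°) = 143.0; c'Δl = 39.21; W sinα = -29.6
Slice 2: Δl = 2.0/cos2.8° = 2.002 m; N'_2 = 153·cos2.8° = 152.8; c'Δl = 24.03; W sinα = 7.5
Slice 3: Δl = 2.4/cos15.1° = 2.486 m; N'_3 = 166·cos15.1° = 160.3; c'Δl = 29.83; W sinα = 43.2
Slice 4: Δl = 2.3/cos29.2° = 2.635 m; N'_4 = 115·cos29.2° = 100.4; c'Δl = 31.62; W sinα = 56.1
Slice 5: Δl = 1.8/cos43.2° = 2.469 m; N'_5 = 35·cos43.2° = 25.5; c'Δl = 29.63; W sinα = 24.0
Σc'Δl = 154.3 kN/m; ΣN' = 582.0 kN/m; ΣW sinα = 101.2 kN/m
Resisting = 154.3 + 582.0·tan20.6° = 154.3 + 218.7 = 373.1 kN/m
FS = 373.1 / 101.2 = 3.687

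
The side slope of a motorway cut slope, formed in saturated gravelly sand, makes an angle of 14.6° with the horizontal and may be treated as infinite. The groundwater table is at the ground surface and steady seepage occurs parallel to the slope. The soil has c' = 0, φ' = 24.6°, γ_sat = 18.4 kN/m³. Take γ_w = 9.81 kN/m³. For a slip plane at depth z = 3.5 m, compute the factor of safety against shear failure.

FS = 0.82

With seepage parallel to the slope and the water table at the surface, the effective normal stress on the slip plane uses the buoyant unit weight γ' = γ_sat − γ_w while the driving shear stress uses γ_sat:
FS = [c' + γ' z cos²β tanφ'] / [γ_sat z sinβ cosβ]
(For c' = 0 this reduces to FS = (γ'/γ_sat)·tanφ'/tanβ.)
γ' = 18.4 − 9.81 = 8.59 kN/m³
Numerator = 0.0 + 8.59·3.5·cos²14.6°·tan24.6° = 0.0 + 8.59·3.5·0.9365·0.4578 = 12.890 kPa
Denominator = 18.4·3.5·sin14.6°·cos14.6° = 18.4·3.5·0.2521·0.9677 = 15.709 kPa
FS = 12.890 / 15.709 = 0.821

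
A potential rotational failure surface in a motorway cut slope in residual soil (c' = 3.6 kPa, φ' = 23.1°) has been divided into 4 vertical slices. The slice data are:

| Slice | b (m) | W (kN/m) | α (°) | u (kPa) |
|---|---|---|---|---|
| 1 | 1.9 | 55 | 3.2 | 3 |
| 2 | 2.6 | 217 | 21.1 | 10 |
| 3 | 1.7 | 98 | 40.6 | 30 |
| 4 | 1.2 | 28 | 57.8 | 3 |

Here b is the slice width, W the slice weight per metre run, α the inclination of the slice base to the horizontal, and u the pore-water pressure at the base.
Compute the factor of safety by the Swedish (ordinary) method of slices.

Ordinary method of slices: FS = Σ[c'·Δl_i + (W_i cosα_i − u_i·Δl_i)·tanφ'] / Σ W_i sinα_i, with Δl_i = b_i / cosα_i.
Slice 1: Δl = 1.9/cos3.2° = 1.903 m; N'_1 = 55·cos3.2° − 3·1.903 = 49.2; c'Δl = 6.85; W sinα = 3.1
Slice 2: Δl = 2.6/cos21.1° = 2.787 m; N'_2 = 217·cos21.1° − 10·2.787 = 174.6; c'Δl = 10.03; W sinα = 78.1
Slice 3: Δl = 1.7/cos40.6° = 2.239 m; N'_3 = 98·cos40.6° − 30·2.239 = 7.2; c'Δl = 8.06; W sinα = 63.8
Slice 4: Δl = 1.2/cos57.8° = 2.252 m; N'_4 = 28·cos57.8° − 3·2.252 = 8.2; c'Δl = 8.11; W sinα = 23.7
Σc'Δl = 33.1 kN/m; ΣN' = 239.2 kN/m; ΣW sinα = 168.7 kN/m
Resisting = 33.1 + 239.2·tan23.1° = 33.1 + 102.0 = 135.1 kN/m
FS = 135.1 / 168.7 = 0.801

FS = 0.80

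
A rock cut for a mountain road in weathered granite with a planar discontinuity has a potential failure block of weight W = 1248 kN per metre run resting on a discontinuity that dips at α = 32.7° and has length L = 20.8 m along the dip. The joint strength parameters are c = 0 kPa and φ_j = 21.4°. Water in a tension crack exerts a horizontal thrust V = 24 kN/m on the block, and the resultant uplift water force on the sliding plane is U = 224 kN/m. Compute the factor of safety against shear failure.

FS = 0.46

Resolving the block weight along and normal to the plane and applying the Mohr–Coulomb strength on the joint:
N' = W cosα − U − V sinα = 1248·cos32.7° − 224 − 24·sin32.7° = 813.2 kN/m
Driving force T = W sinα + V cosα = 1248·sin32.7° + 24·cos32.7° = 694.4 kN/m
Resisting force R = c·L + N'·tanφ_j = 0·20.8 + 813.2·tan21.4° = 0.0 + 318.7 = 318.7 kN/m
FS = R / T = 318.7 / 694.4 = 0.459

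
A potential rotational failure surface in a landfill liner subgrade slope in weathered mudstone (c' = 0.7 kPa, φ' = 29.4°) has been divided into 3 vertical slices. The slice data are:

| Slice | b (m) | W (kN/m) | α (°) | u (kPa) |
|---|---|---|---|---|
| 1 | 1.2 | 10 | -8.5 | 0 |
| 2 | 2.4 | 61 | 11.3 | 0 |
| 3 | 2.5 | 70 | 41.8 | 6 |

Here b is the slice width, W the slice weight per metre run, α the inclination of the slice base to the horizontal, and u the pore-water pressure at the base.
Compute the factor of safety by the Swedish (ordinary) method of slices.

FS = 1.09

Ordinary method of slices: FS = Σ[c'·Δl_i + (W_i cosα_i − u_i·Δl_i)·tanφ'] / Σ W_i sinα_i, with Δl_i = b_i / cosα_i.
Slice 1: Δl = 1.2/cos(-8.5°) = 1.213 m; N'_1 = 10·cos(-8.5°) − 0·1.213 = 9.9; c'Δl = 0.85; W sinα = -1.5
Slice 2: Δl = 2.4/cos11.3° = 2.447 m; N'_2 = 61·cos11.3° − 0·2.447 = 59.8; c'Δl = 1.71; W sinα = 12.0
Slice 3: Δl = 2.5/cos41.8° = 3.354 m; N'_3 = 70·cos41.8° − 6·3.354 = 32.1; c'Δl = 2.35; W sinα = 46.7
Σc'Δl = 4.9 kN/m; ΣN' = 101.8 kN/m; ΣW sinα = 57.1 kN/m
Resisting = 4.9 + 101.8·tan29.4° = 4.9 + 57.3 = 62.3 kN/m
FS = 62.3 / 57.1 = 1.090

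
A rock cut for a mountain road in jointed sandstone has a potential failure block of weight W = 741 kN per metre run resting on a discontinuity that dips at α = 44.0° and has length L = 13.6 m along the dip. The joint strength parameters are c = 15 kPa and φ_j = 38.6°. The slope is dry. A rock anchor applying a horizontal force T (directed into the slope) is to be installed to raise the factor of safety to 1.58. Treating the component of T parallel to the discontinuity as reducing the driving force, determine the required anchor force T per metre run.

T = 109 kN/m

Resolving forces along and normal to the sliding plane, with the horizontal anchor force T adding T·sinα to the effective normal force and T·cosα acting up the plane against the driving force:
FS = [cL + (W cosα + T sinα) tanφ_j] / [W sinα − T cosα]
Without the anchor: N' = 533.0 kN/m, driving T_d = 514.7 kN/m, resisting R = 15·13.6 + 533.0·tan38.6° = 629.5 kN/m, FS = 1.22.
Setting FS = 1.58 and solving for T:
1.58·(514.7 − T cos44.0°) = 629.5 + T sin44.0°·tan38.6°
T·(sin44.0°·tan38.6° + 1.58·cos44.0°) = 1.58·514.7 − 629.5
T·(0.6947·0.7983 + 1.58·0.7193) = 813.3 − 629.5 = 183.8
T·1.6911 = 183.8
T = 108.7 kN/m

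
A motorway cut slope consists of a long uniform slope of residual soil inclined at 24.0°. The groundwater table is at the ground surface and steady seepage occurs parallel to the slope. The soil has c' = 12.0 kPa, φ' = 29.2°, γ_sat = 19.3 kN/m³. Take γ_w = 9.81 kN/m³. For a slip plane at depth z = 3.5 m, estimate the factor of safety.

With seepage parallel to the slope and the water table at the surface, the effective normal stress on the slip plane uses the buoyant unit weight γ' = γ_sat − γ_w while the driving shear stress uses γ_sat:
FS = [c' + γ' z cos²β tanφ'] / [γ_sat z sinβ cosβ]
γ' = 19.3 − 9.81 = 9.49 kN/m³
Numerator = 12.0 + 9.49·3.5·cos²24.0°·tan29.2° = 12.0 + 9.49·3.5·0.8346·0.5589 = 27.492 kPa
Denominator = 19.3·3.5·sin24.0°·cos24.0° = 19.3·3.5·0.4067·0.9135 = 25.100 kPa
FS = 27.492 / 25.100 = 1.095

FS = 1.10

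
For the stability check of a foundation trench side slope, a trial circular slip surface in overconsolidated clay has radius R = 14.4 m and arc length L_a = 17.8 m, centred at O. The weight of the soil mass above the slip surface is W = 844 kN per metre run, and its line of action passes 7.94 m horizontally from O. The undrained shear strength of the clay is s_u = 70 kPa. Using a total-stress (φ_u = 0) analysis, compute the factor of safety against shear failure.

Taking moments about the centre O, the resisting moment is provided by the undrained shear strength acting along the arc:
M_R = s_u·L_a·R = 70·17.80·14.4 = 17942.4 kN·m/m
M_D = W·d = 844·7.94 = 6701.4 kN·m/m
FS = M_R / M_D = 17942.4 / 6701.4 = 2.677

FS = 2.68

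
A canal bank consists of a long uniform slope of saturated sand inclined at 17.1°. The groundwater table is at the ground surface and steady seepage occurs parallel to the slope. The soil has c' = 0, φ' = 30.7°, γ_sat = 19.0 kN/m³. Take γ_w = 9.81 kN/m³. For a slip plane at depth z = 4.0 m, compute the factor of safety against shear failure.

With seepage parallel to the slope and the water table at the surface, the effective normal stress on the slip plane uses the buoyant unit weight γ' = γ_sat − γ_w while the driving shear stress uses γ_sat:
FS = [c' + γ' z cos²β tanφ'] / [γ_sat z sinβ cosβ]
(For c' = 0 this reduces to FS = (γ'/γ_sat)·tanφ'/tanβ.)
γ' = 19.0 − 9.81 = 9.19 kN/m³
Numerator = 0.0 + 9.19·4.0·cos²17.1°·tan30.7° = 0.0 + 9.19·4.0·0.9135·0.5938 = 19.939 kPa
Denominator = 19.0·4.0·sin17.1°·cos17.1° = 19.0·4.0·0.2940·0.9558 = 21.359 kPa
FS = 19.939 / 21.359 = 0.934

FS = 0.93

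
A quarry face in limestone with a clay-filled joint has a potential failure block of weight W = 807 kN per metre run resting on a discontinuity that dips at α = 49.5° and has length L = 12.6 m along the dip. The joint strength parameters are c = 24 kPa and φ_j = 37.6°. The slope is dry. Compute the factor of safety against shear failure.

Resolving the block weight along and normal to the plane and applying the Mohr–Coulomb strength on the joint:
N' = W cosα = 807·cos49.5° = 524.1 kN/m
Driving force T = W sinα = 807·sin49.5° = 613.6 kN/m
Resisting force R = c·L + N'·tanφ_j = 24·12.6 + 524.1·tan37.6° = 302.4 + 403.6 = 706.0 kN/m
FS = R / T = 706.0 / 613.6 = 1.151

FS = 1.15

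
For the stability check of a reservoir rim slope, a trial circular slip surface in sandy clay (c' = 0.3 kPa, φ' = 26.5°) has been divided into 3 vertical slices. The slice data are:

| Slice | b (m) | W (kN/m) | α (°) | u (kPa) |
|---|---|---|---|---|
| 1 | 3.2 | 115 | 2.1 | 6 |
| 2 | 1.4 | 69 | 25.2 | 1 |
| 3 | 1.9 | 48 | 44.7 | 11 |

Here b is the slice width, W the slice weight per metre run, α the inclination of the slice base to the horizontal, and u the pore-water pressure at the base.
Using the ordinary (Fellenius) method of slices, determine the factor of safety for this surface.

FS = 1.23

Ordinary method of slices: FS = Σ[c'·Δl_i + (W_i cosα_i − u_i·Δl_i)·tanφ'] / Σ W_i sinα_i, with Δl_i = b_i / cosα_i.
Slice 1: Δl = 3.2/cos2.1° = 3.202 m; N'_1 = 115·cos2.1° − 6·3.202 = 95.7; c'Δl = 0.96; W sinα = 4.2
Slice 2: Δl = 1.4/cos25.2° = 1.547 m; N'_2 = 69·cos25.2° − 1·1.547 = 60.9; c'Δl = 0.46; W sinα = 29.4
Slice 3: Δl = 1.9/cos44.7° = 2.673 m; N'_3 = 48·cos44.7° − 11·2.673 = 4.7; c'Δl = 0.80; W sinα = 33.8
Σc'Δl = 2.2 kN/m; ΣN' = 161.3 kN/m; ΣW sinα = 67.4 kN/m
Resisting = 2.2 + 161.3·tan26.5° = 2.2 + 80.4 = 82.7 kN/m
FS = 82.7 / 67.4 = 1.227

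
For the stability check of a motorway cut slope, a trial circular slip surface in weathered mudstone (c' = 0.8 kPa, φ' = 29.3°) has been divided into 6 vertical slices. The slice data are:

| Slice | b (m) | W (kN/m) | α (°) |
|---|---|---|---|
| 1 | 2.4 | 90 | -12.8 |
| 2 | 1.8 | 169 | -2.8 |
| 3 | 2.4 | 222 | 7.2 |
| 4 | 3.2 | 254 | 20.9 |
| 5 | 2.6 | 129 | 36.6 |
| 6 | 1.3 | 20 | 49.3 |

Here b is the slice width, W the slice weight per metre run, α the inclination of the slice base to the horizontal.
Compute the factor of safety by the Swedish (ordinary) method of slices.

Ordinary method of slices: FS = Σ[c'·Δl_i + (W_i cosα_i)·tanφ'] / Σ W_i sinα_i, with Δl_i = b_i / cosα_i.
Slice 1: Δl = 2.4/cos(-12.8°) = 2.461 m; N'_1 = 90·cos(-12.8°) = 87.8; c'Δl = 1.97; W sinα = -19.9
Slice 2: Δl = 1.8/cos(-2.8°) = 1.802 m; N'_2 = 169·cos(-2.8°) = 168.8; c'Δl = 1.44; W sinα = -8.3
Slice 3: Δl = 2.4/cos7.2° = 2.419 m; N'_3 = 222·cos7.2° = 220.2; c'Δl = 1.94; W sinα = 27.8
Slice 4: Δl = 3.2/cos20.9° = 3.425 m; N'_4 = 254·cos20.9° = 237.3; c'Δl = 2.74; W sinα = 90.6
Slice 5: Δl = 2.6/cos36.6° = 3.239 m; N'_5 = 129·cos36.6° = 103.6; c'Δl = 2.59; W sinα = 76.9
Slice 6: Δl = 1.3/cos49.3° = 1.994 m; N'_6 = 20·cos49.3° = 13.0; c'Δl = 1.59; W sinα = 15.2
Σc'Δl = 12.3 kN/m; ΣN' = 830.7 kN/m; ΣW sinα = 182.3 kN/m
Resisting = 12.3 + 830.7·tan29.3° = 12.3 + 466.2 = 478.4 kN/m
FS = 478.4 / 182.3 = 2.624

FS = 2.62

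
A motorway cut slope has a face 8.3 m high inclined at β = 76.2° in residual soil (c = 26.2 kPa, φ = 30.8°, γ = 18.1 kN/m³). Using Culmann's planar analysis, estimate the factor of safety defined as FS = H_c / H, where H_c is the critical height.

H_c = (4c/γ) · sinβ cosφ / [1 − cos(β − φ)]
    = (4·26.2/18.1) · sin76.2°·cos30.8° / [1 − cos45.4°]
    = 5.790 · 0.8342 / 0.2978 = 16.22 m
FS = H_c / H = 16.22 / 8.3 = 1.954

FS = 1.95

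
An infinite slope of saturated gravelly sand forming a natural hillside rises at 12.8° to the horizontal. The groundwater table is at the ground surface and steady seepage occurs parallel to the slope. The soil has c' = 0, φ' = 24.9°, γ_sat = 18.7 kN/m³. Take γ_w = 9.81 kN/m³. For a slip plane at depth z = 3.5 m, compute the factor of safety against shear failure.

FS = 0.97

With seepage parallel to the slope and the water table at the surface, the effective normal stress on the slip plane uses the buoyant unit weight γ' = γ_sat − γ_w while the driving shear stress uses γ_sat:
FS = [c' + γ' z cos²β tanφ'] / [γ_sat z sinβ cosβ]
(For c' = 0 this reduces to FS = (γ'/γ_sat)·tanφ'/tanβ.)
γ' = 18.7 − 9.81 = 8.89 kN/m³
Numerator = 0.0 + 8.89·3.5·cos²12.8°·tan24.9° = 0.0 + 8.89·3.5·0.9509·0.4642 = 13.734 kPa
Denominator = 18.7·3.5·sin12.8°·cos12.8° = 18.7·3.5·0.2215·0.9751 = 14.140 kPa
FS = 13.734 / 14.140 = 0.971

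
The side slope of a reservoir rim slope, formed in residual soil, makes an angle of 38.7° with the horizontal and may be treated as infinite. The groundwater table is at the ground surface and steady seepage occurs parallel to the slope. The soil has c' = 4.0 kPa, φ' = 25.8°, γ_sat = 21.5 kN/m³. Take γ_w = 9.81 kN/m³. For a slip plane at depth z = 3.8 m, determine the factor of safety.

With seepage parallel to the slope and the water table at the surface, the effective normal stress on the slip plane uses the buoyant unit weight γ' = γ_sat − γ_w while the driving shear stress uses γ_sat:
FS = [c' + γ' z cos²β tanφ'] / [γ_sat z sinβ cosβ]
γ' = 21.5 − 9.81 = 11.69 kN/m³
Numerator = 4.0 + 11.69·3.8·cos²38.7°·tan25.8° = 4.0 + 11.69·3.8·0.6091·0.4834 = 17.079 kPa
Denominator = 21.5·3.8·sin38.7°·cos38.7° = 21.5·3.8·0.6252·0.7804 = 39.866 kPa
FS = 17.079 / 39.866 = 0.428

FS = 0.43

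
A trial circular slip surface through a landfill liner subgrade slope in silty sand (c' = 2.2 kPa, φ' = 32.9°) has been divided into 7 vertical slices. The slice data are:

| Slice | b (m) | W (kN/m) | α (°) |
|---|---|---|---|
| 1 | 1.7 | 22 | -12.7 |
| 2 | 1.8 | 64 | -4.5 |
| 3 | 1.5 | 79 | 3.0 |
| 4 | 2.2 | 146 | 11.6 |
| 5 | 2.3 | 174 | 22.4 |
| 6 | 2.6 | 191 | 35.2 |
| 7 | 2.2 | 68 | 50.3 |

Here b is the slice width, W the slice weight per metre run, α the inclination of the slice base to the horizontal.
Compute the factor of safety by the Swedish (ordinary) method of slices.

FS = 1.85

Ordinary method of slices: FS = Σ[c'·Δl_i + (W_i cosα_i)·tanφ'] / Σ W_i sinα_i, with Δl_i = b_i / cosα_i.
Slice 1: Δl = 1.7/cos(-12.7°) = 1.743 m; N'_1 = 22·cos(-12.7°) = 21.5; c'Δl = 3.83; W sinα = -4.8
Slice 2: Δl = 1.8/cos(-4.5°) = 1.806 m; N'_2 = 64·cos(-4.5°) = 63.8; c'Δl = 3.97; W sinα = -5.0
Slice 3: Δl = 1.5/cos3.0° = 1.502 m; N'_3 = 79·cos3.0° = 78.9; c'Δl = 3.30; W sinα = 4.1
Slice 4: Δl = 2.2/cos11.6° = 2.246 m; N'_4 = 146·cos11.6° = 143.0; c'Δl = 4.94; W sinα = 29.4
Slice 5: Δl = 2.3/cos22.4° = 2.488 m; N'_5 = 174·cos22.4° = 160.9; c'Δl = 5.47; W sinα = 66.3
Slice 6: Δl = 2.6/cos35.2° = 3.182 m; N'_6 = 191·cos35.2° = 156.1; c'Δl = 7.00; W sinα = 110.1
Slice 7: Δl = 2.2/cos50.3° = 3.444 m; N'_7 = 68·cos50.3° = 43.4; c'Δl = 7.58; W sinα = 52.3
Σc'Δl = 36.1 kN/m; ΣN' = 667.6 kN/m; ΣW sinα = 252.4 kN/m
Resisting = 36.1 + 667.6·tan32.9° = 36.1 + 431.9 = 468.0 kN/m
FS = 468.0 / 252.4 = 1.854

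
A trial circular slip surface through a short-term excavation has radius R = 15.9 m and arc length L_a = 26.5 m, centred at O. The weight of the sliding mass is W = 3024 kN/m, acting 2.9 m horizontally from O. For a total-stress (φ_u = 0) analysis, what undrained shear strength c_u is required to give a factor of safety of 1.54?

FS = c_u·L_a·R / (W·d), so c_u = FS·W·d / (L_a·R).
c_u = 1.54·3024·2.9 / (26.50·15.9) = 13505.2 / 421.35 = 32.05 kPa

c_u = 32.1 kPa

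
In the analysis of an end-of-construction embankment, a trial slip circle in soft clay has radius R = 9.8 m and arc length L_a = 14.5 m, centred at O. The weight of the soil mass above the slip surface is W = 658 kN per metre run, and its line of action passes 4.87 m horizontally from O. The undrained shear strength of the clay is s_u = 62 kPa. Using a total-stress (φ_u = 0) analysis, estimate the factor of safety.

FS = 2.75

Taking moments about the centre O, the resisting moment is provided by the undrained shear strength acting along the arc:
M_R = s_u·L_a·R = 62·14.50·9.8 = 8810.2 kN·m/m
M_D = W·d = 658·4.87 = 3204.5 kN·m/m
FS = M_R / M_D = 8810.2 / 3204.5 = 2.749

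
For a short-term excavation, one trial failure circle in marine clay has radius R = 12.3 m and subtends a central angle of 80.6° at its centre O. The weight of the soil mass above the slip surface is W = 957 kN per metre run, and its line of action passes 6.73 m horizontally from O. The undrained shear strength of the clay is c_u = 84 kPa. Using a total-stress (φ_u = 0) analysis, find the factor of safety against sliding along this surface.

Taking moments about the centre O, the resisting moment is provided by the undrained shear strength acting along the arc:
Arc length L_a = R·θ = 12.3·(80.6°·π/180) = 12.3·1.4067 = 17.30 m
M_R = c_u·L_a·R = 84·17.30·12.3 = 17877.3 kN·m/m
M_D = W·d = 957·6.73 = 6440.6 kN·m/m
FS = M_R / M_D = 17877.3 / 6440.6 = 2.776

FS = 2.78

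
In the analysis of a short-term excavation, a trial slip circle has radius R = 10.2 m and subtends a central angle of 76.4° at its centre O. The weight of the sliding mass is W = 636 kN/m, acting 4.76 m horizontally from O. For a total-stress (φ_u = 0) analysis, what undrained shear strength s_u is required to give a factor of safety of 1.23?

s_u = 26.8 kPa

FS = s_u·L_a·R / (W·d), so s_u = FS·W·d / (L_a·R).
Arc length L_a = R·θ = 10.2·(76.4°·π/180) = 10.2·1.3334 = 13.60 m
s_u = 1.23·636·4.76 / (13.60·10.2) = 3723.7 / 138.73 = 26.84 kPa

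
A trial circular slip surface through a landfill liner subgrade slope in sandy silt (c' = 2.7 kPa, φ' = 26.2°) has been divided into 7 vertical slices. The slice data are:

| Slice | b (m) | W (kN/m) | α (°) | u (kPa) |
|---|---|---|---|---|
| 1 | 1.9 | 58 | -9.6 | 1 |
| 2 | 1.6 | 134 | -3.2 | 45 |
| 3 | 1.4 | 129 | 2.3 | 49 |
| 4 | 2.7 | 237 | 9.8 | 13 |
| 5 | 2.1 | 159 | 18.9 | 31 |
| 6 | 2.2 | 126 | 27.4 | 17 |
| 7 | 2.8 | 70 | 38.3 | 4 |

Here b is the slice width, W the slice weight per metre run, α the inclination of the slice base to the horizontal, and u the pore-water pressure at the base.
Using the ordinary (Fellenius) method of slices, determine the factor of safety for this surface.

FS = 1.78

Ordinary method of slices: FS = Σ[c'·Δl_i + (W_i cosα_i − u_i·Δl_i)·tanφ'] / Σ W_i sinα_i, with Δl_i = b_i / cosα_i.
Slice 1: Δl = 1.9/cos(-9.6°) = 1.927 m; N'_1 = 58·cos(-9.6°) − 1·1.927 = 55.3; c'Δl = 5.20; W sinα = -9.7
Slice 2: Δl = 1.6/cos(-3.2°) = 1.602 m; N'_2 = 134·cos(-3.2°) − 45·1.602 = 61.7; c'Δl = 4.33; W sinα = -7.5
Slice 3: Δl = 1.4/cos2.3° = 1.401 m; N'_3 = 129·cos2.3° − 49·1.401 = 60.2; c'Δl = 3.78; W sinα = 5.2
Slice 4: Δl = 2.7/cos9.8° = 2.740 m; N'_4 = 237·cos9.8° − 13·2.740 = 197.9; c'Δl = 7.40; W sinα = 40.3
Slice 5: Δl = 2.1/cos18.9° = 2.220 m; N'_5 = 159·cos18.9° − 31·2.220 = 81.6; c'Δl = 5.99; W sinα = 51.5
Slice 6: Δl = 2.2/cos27.4° = 2.478 m; N'_6 = 126·cos27.4° − 17·2.478 = 69.7; c'Δl = 6.69; W sinα = 58.0
Slice 7: Δl = 2.8/cos38.3° = 3.568 m; N'_7 = 70·cos38.3° − 4·3.568 = 40.7; c'Δl = 9.63; W sinα = 43.4
Σc'Δl = 43.0 kN/m; ΣN' = 567.1 kN/m; ΣW sinα = 181.2 kN/m
Resisting = 43.0 + 567.1·tan26.2° = 43.0 + 279.1 = 322.1 kN/m
FS = 322.1 / 181.2 = 1.777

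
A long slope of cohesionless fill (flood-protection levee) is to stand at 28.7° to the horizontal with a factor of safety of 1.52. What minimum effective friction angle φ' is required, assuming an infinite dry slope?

FS = tanφ'/tanβ ⇒ tanφ' = FS · tanβ = 1.52 · tan28.7° = 0.8322
φ' = arctan(0.8322) = 39.77°

φ' = 39.8°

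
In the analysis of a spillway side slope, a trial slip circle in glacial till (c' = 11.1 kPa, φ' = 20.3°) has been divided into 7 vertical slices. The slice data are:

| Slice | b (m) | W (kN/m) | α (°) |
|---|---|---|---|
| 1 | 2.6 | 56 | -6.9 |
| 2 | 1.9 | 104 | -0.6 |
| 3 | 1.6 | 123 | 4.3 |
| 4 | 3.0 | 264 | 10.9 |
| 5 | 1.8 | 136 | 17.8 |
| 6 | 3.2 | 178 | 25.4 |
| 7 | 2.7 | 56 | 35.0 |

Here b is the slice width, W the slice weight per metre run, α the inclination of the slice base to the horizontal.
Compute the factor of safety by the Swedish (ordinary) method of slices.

Ordinary method of slices: FS = Σ[c'·Δl_i + (W_i cosα_i)·tanφ'] / Σ W_i sinα_i, with Δl_i = b_i / cosα_i.
Slice 1: Δl = 2.6/cos(-6.9°) = 2.619 m; N'_1 = 56·cos(-6.9°) = 55.6; c'Δl = 29.07; W sinα = -6.7
Slice 2: Δl = 1.9/cos(-0.6°) = 1.900 m; N'_2 = 104·cos(-0.6°) = 104.0; c'Δl = 21.09; W sinα = -1.1
Slice 3: Δl = 1.6/cos4.3° = 1.605 m; N'_3 = 123·cos4.3° = 122.7; c'Δl = 17.81; W sinα = 9.2
Slice 4: Δl = 3.0/cos10.9° = 3.055 m; N'_4 = 264·cos10.9° = 259.2; c'Δl = 33.91; W sinα = 49.9
Slice 5: Δl = 1.8/cos17.8° = 1.890 m; N'_5 = 136·cos17.8° = 129.5; c'Δl = 20.98; W sinα = 41.6
Slice 6: Δl = 3.2/cos25.4° = 3.542 m; N'_6 = 178·cos25.4° = 160.8; c'Δl = 39.32; W sinα = 76.4
Slice 7: Δl = 2.7/cos35.0° = 3.296 m; N'_7 = 56·cos35.0° = 45.9; c'Δl = 36.59; W sinα = 32.1
Σc'Δl = 198.8 kN/m; ΣN' = 877.6 kN/m; ΣW sinα = 201.4 kN/m
Resisting = 198.8 + 877.6·tan20.3° = 198.8 + 324.6 = 523.4 kN/m
FS = 523.4 / 201.4 = 2.599

FS = 2.60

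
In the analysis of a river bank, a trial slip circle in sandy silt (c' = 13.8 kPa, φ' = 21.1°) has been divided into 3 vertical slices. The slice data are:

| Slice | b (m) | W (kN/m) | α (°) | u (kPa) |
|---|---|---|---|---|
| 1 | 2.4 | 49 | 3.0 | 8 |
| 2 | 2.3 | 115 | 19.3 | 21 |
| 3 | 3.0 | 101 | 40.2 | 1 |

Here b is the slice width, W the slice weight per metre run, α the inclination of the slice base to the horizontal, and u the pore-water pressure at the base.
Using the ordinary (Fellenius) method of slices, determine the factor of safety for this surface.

Ordinary method of slices: FS = Σ[c'·Δl_i + (W_i cosα_i − u_i·Δl_i)·tanφ'] / Σ W_i sinα_i, with Δl_i = b_i / cosα_i.
Slice 1: Δl = 2.4/cos3.0° = 2.403 m; N'_1 = 49·cos3.0° − 8·2.403 = 29.7; c'Δl = 33.17; W sinα = 2.6
Slice 2: Δl = 2.3/cos19.3° = 2.437 m; N'_2 = 115·cos19.3° − 21·2.437 = 57.4; c'Δl = 33.63; W sinα = 38.0
Slice 3: Δl = 3.0/cos40.2° = 3.928 m; N'_3 = 101·cos40.2° − 1·3.928 = 73.2; c'Δl = 54.20; W sinα = 65.2
Σc'Δl = 121.0 kN/m; ΣN' = 160.3 kN/m; ΣW sinα = 105.8 kN/m
Resisting = 121.0 + 160.3·tan21.1° = 121.0 + 61.8 = 182.8 kN/m
FS = 182.8 / 105.8 = 1.729

FS = 1.73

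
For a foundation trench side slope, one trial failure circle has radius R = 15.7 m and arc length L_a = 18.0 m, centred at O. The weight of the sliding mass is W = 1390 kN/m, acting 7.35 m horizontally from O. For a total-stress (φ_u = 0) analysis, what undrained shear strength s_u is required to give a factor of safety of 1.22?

s_u = 44.1 kPa

FS = s_u·L_a·R / (W·d), so s_u = FS·W·d / (L_a·R).
s_u = 1.22·1390·7.35 / (18.00·15.7) = 12464.1 / 282.60 = 44.11 kPa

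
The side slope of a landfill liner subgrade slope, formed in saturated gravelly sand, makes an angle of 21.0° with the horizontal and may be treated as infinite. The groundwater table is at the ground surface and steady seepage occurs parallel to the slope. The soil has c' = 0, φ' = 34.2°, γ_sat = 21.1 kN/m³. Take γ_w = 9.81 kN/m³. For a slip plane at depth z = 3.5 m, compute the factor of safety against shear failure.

With seepage parallel to the slope and the water table at the surface, the effective normal stress on the slip plane uses the buoyant unit weight γ' = γ_sat − γ_w while the driving shear stress uses γ_sat:
FS = [c' + γ' z cos²β tanφ'] / [γ_sat z sinβ cosβ]
(For c' = 0 this reduces to FS = (γ'/γ_sat)·tanφ'/tanβ.)
γ' = 21.1 − 9.81 = 11.29 kN/m³
Numerator = 0.0 + 11.29·3.5·cos²21.0°·tan34.2° = 0.0 + 11.29·3.5·0.8716·0.6796 = 23.406 kPa
Denominator = 21.1·3.5·sin21.0°·cos21.0° = 21.1·3.5·0.3584·0.9336 = 24.708 kPa
FS = 23.406 / 24.708 = 0.947

FS = 0.95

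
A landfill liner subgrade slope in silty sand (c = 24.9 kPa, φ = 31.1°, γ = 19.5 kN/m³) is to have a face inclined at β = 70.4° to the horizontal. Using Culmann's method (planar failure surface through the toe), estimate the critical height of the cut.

H_c = 18.22 m

Culmann's analysis gives the critical failure plane at α_cr = (β + φ)/2 = (70.4 + 31.1)/2 = 50.8°, and the critical height
H_c = (4c/γ) · sinβ cosφ / [1 − cos(β − φ)]
    = (4·24.9/19.5) · sin70.4°·cos31.1° / [1 − cos(39.3°)]
    = 5.108 · 0.9421·0.8563 / [1 − 0.7738]
    = 5.108 · 0.8067 / 0.2262
    = 18.22 m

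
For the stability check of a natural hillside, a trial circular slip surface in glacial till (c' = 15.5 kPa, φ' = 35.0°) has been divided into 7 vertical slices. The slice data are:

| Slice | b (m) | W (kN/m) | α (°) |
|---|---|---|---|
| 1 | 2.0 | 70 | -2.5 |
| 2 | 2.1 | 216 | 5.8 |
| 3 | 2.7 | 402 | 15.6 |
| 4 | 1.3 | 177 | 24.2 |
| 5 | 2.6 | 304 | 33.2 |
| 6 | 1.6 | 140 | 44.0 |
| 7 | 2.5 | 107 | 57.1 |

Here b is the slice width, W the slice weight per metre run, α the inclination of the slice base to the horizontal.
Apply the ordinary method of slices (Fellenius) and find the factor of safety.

Ordinary method of slices: FS = Σ[c'·Δl_i + (W_i cosα_i)·tanφ'] / Σ W_i sinα_i, with Δl_i = b_i / cosα_i.
Slice 1: Δl = 2.0/cos(-2.5°) = 2.002 m; N'_1 = 70·cos(-2.5°) = 69.9; c'Δl = 31.03; W sinα = -3.1
Slice 2: Δl = 2.1/cos5.8° = 2.111 m; N'_2 = 216·cos5.8° = 214.9; c'Δl = 32.72; W sinα = 21.8
Slice 3: Δl = 2.7/cos15.6° = 2.803 m; N'_3 = 402·cos15.6° = 387.2; c'Δl = 43.45; W sinα = 108.1
Slice 4: Δl = 1.3/cos24.2° = 1.425 m; N'_4 = 177·cos24.2° = 161.4; c'Δl = 22.09; W sinα = 72.6
Slice 5: Δl = 2.6/cos33.2° = 3.107 m; N'_5 = 304·cos33.2° = 254.4; c'Δl = 48.16; W sinα = 166.5
Slice 6: Δl = 1.6/cos44.0° = 2.224 m; N'_6 = 140·cos44.0° = 100.7; c'Δl = 34.48; W sinα = 97.3
Slice 7: Δl = 2.5/cos57.1° = 4.603 m; N'_7 = 107·cos57.1° = 58.1; c'Δl = 71.34; W sinα = 89.8
Σc'Δl = 283.3 kN/m; ΣN' = 1246.7 kN/m; ΣW sinα = 553.0 kN/m
Resisting = 283.3 + 1246.7·tan35.0° = 283.3 + 872.9 = 1156.2 kN/m
FS = 1156.2 / 553.0 = 2.091

FS = 2.09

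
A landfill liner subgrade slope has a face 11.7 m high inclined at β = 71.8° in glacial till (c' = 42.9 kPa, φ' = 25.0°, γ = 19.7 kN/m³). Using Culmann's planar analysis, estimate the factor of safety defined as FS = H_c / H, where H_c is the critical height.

FS = 2.03

H_c = (4c'/γ) · sinβ cosφ' / [1 − cos(β − φ')]
    = (4·42.9/19.7) · sin71.8°·cos25.0° / [1 − cos46.8°]
    = 8.711 · 0.8610 / 0.3155 = 23.77 m
FS = H_c / H = 23.77 / 11.7 = 2.032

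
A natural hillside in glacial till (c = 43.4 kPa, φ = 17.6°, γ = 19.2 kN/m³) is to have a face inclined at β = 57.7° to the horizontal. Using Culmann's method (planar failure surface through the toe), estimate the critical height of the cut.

Culmann's analysis gives the critical failure plane at α_cr = (β + φ)/2 = (57.7 + 17.6)/2 = 37.7°, and the critical height
H_c = (4c/γ) · sinβ cosφ / [1 − cos(β − φ)]
    = (4·43.4/19.2) · sin57.7°·cos17.6° / [1 − cos(40.1°)]
    = 9.042 · 0.8453·0.9532 / [1 − 0.7649]
    = 9.042 · 0.8057 / 0.2351
    = 30.99 m

H_c = 30.99 m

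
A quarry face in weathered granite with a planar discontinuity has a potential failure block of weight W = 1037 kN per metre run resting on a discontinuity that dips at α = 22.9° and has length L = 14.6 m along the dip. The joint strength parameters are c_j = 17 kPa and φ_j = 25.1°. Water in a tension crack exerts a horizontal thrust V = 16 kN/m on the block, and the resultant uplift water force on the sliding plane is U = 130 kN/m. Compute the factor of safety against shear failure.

Resolving the block weight along and normal to the plane and applying the Mohr–Coulomb strength on the joint:
N' = W cosα − U − V sinα = 1037·cos22.9° − 130 − 16·sin22.9° = 819.0 kN/m
Driving force T = W sinα + V cosα = 1037·sin22.9° + 16·cos22.9° = 418.3 kN/m
Resisting force R = c_j·L + N'·tanφ_j = 17·14.6 + 819.0·tan25.1° = 248.2 + 383.7 = 631.9 kN/m
FS = R / T = 631.9 / 418.3 = 1.511

FS = 1.51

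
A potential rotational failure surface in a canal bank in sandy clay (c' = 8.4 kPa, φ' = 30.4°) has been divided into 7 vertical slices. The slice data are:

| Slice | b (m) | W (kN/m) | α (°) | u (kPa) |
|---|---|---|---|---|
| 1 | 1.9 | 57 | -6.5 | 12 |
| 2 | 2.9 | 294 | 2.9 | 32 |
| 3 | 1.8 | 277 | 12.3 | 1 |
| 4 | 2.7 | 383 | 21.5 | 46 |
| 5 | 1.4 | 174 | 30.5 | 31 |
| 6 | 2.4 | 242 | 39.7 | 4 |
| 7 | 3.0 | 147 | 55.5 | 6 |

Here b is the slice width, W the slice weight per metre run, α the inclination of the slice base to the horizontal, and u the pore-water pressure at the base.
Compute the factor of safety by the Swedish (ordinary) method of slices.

Ordinary method of slices: FS = Σ[c'·Δl_i + (W_i cosα_i − u_i·Δl_i)·tanφ'] / Σ W_i sinα_i, with Δl_i = b_i / cosα_i.
Slice 1: Δl = 1.9/cos(-6.5°) = 1.912 m; N'_1 = 57·cos(-6.5°) − 12·1.912 = 33.7; c'Δl = 16.06; W sinα = -6.5
Slice 2: Δl = 2.9/cos2.9° = 2.904 m; N'_2 = 294·cos2.9° − 32·2.904 = 200.7; c'Δl = 24.39; W sinα = 14.9
Slice 3: Δl = 1.8/cos12.3° = 1.842 m; N'_3 = 277·cos12.3° − 1·1.842 = 268.8; c'Δl = 15.48; W sinα = 59.0
Slice 4: Δl = 2.7/cos21.5° = 2.902 m; N'_4 = 383·cos21.5° − 46·2.902 = 222.9; c'Δl = 24.38; W sinα = 140.4
Slice 5: Δl = 1.4/cos30.5° = 1.625 m; N'_5 = 174·cos30.5° − 31·1.625 = 99.6; c'Δl = 13.65; W sinα = 88.3
Slice 6: Δl = 2.4/cos39.7° = 3.119 m; N'_6 = 242·cos39.7° − 4·3.119 = 173.7; c'Δl = 26.20; W sinα = 154.6
Slice 7: Δl = 3.0/cos55.5° = 5.297 m; N'_7 = 147·cos55.5° − 6·5.297 = 51.5; c'Δl = 44.49; W sinα = 121.1
Σc'Δl = 164.6 kN/m; ΣN' = 1050.8 kN/m; ΣW sinα = 571.8 kN/m
Resisting = 164.6 + 1050.8·tan30.4° = 164.6 + 616.5 = 781.2 kN/m
FS = 781.2 / 571.8 = 1.366

FS = 1.37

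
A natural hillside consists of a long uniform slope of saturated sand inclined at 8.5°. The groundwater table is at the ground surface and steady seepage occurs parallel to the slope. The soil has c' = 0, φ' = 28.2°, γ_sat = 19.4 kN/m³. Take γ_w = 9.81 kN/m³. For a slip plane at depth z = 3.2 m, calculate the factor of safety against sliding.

With seepage parallel to the slope and the water table at the surface, the effective normal stress on the slip plane uses the buoyant unit weight γ' = γ_sat − γ_w while the driving shear stress uses γ_sat:
FS = [c' + γ' z cos²β tanφ'] / [γ_sat z sinβ cosβ]
(For c' = 0 this reduces to FS = (γ'/γ_sat)·tanφ'/tanβ.)
γ' = 19.4 − 9.81 = 9.59 kN/m³
Numerator = 0.0 + 9.59·3.2·cos²8.5°·tan28.2° = 0.0 + 9.59·3.2·0.9782·0.5362 = 16.095 kPa
Denominator = 19.4·3.2·sin8.5°·cos8.5° = 19.4·3.2·0.1478·0.9890 = 9.075 kPa
FS = 16.095 / 9.075 = 1.774

FS = 1.77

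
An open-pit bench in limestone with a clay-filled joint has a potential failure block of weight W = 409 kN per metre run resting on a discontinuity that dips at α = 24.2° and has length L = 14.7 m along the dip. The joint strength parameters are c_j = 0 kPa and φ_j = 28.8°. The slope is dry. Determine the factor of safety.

Resolving the block weight along and normal to the plane and applying the Mohr–Coulomb strength on the joint:
N' = W cosα = 409·cos24.2° = 373.1 kN/m
Driving force T = W sinα = 409·sin24.2° = 167.7 kN/m
Resisting force R = c_j·L + N'·tanφ_j = 0·14.7 + 373.1·tan28.8° = 0.0 + 205.1 = 205.1 kN/m
FS = R / T = 205.1 / 167.7 = 1.223

FS = 1.22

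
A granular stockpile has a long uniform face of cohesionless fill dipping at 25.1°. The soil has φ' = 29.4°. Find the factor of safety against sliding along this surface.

FS = 1.20

For a dry cohesionless infinite slope the factor of safety is FS = tanφ' / tanβ.
FS = tan29.4° / tan25.1° = 0.5635 / 0.4684 = 1.203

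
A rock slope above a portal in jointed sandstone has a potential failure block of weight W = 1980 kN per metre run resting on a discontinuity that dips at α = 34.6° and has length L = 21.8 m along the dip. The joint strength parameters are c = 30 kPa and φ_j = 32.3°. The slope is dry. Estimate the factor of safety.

FS = 1.50

Resolving the block weight along and normal to the plane and applying the Mohr–Coulomb strength on the joint:
N' = W cosα = 1980·cos34.6° = 1629.8 kN/m
Driving force T = W sinα = 1980·sin34.6° = 1124.3 kN/m
Resisting force R = c·L + N'·tanφ_j = 30·21.8 + 1629.8·tan32.3° = 654.0 + 1030.3 = 1684.3 kN/m
FS = R / T = 1684.3 / 1124.3 = 1.498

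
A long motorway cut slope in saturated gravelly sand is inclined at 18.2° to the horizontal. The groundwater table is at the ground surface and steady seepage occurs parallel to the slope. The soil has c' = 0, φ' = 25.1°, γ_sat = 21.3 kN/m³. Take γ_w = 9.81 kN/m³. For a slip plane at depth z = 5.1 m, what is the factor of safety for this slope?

FS = 0.77

With seepage parallel to the slope and the water table at the surface, the effective normal stress on the slip plane uses the buoyant unit weight γ' = γ_sat − γ_w while the driving shear stress uses γ_sat:
FS = [c' + γ' z cos²β tanφ'] / [γ_sat z sinβ cosβ]
(For c' = 0 this reduces to FS = (γ'/γ_sat)·tanφ'/tanβ.)
γ' = 21.3 − 9.81 = 11.49 kN/m³
Numerator = 0.0 + 11.49·5.1·cos²18.2°·tan25.1° = 0.0 + 11.49·5.1·0.9024·0.4684 = 24.772 kPa
Denominator = 21.3·5.1·sin18.2°·cos18.2° = 21.3·5.1·0.3123·0.9500 = 32.232 kPa
FS = 24.772 / 32.232 = 0.769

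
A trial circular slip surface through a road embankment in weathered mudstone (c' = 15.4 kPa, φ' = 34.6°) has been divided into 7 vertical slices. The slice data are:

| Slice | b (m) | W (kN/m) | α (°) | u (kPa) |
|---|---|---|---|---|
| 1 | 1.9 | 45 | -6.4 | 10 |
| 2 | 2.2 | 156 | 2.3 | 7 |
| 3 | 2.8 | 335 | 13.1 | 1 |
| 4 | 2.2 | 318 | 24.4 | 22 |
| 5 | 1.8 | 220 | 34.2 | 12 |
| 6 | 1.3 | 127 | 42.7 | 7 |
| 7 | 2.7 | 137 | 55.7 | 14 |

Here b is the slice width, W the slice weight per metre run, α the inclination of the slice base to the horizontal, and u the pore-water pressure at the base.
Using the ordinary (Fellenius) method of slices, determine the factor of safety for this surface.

Ordinary method of slices: FS = Σ[c'·Δl_i + (W_i cosα_i − u_i·Δl_i)·tanφ'] / Σ W_i sinα_i, with Δl_i = b_i / cosα_i.
Slice 1: Δl = 1.9/cos(-6.4°) = 1.912 m; N'_1 = 45·cos(-6.4°) − 10·1.912 = 25.6; c'Δl = 29.44; W sinα = -5.0
Slice 2: Δl = 2.2/cos2.3° = 2.202 m; N'_2 = 156·cos2.3° − 7·2.202 = 140.5; c'Δl = 33.91; W sinα = 6.3
Slice 3: Δl = 2.8/cos13.1° = 2.875 m; N'_3 = 335·cos13.1° − 1·2.875 = 323.4; c'Δl = 44.27; W sinα = 75.9
Slice 4: Δl = 2.2/cos24.4° = 2.416 m; N'_4 = 318·cos24.4° − 22·2.416 = 236.5; c'Δl = 37.20; W sinα = 131.4
Slice 5: Δl = 1.8/cos34.2° = 2.176 m; N'_5 = 220·cos34.2° − 12·2.176 = 155.8; c'Δl = 33.52; W sinα = 123.7
Slice 6: Δl = 1.3/cos42.7° = 1.769 m; N'_6 = 127·cos42.7° − 7·1.769 = 81.0; c'Δl = 27.24; W sinα = 86.1
Slice 7: Δl = 2.7/cos55.7° = 4.791 m; N'_7 = 137·cos55.7° − 14·4.791 = 10.1; c'Δl = 73.79; W sinα = 113.2
Σc'Δl = 279.4 kN/m; ΣN' = 972.8 kN/m; ΣW sinα = 531.5 kN/m
Resisting = 279.4 + 972.8·tan34.6° = 279.4 + 671.1 = 950.5 kN/m
FS = 950.5 / 531.5 = 1.788

FS = 1.79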